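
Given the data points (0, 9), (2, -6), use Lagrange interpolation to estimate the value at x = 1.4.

Lagrange interpolation formula:
P(x) = Σ yᵢ × Lᵢ(x)
where Lᵢ(x) = Π_{j≠i} (x - xⱼ)/(xᵢ - xⱼ)

L_0(1.4) = (1.4 - 2)/(0 - 2) = 0.300000
L_1(1.4) = (1.4 - 0)/(2 - 0) = 0.700000

P(1.4) = 9×L_0(1.4) + (-6)×L_1(1.4)
P(1.4) = -1.500000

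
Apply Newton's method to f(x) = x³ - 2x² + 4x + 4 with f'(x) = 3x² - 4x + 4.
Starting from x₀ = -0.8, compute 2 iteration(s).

f(x) = x³ - 2x² + 4x + 4
f'(x) = 3x² - 4x + 4
x₀ = -0.8

Newton-Raphson formula: x_{n+1} = x_n - f(x_n)/f'(x_n)

Iteration 1:
  f(-0.800000) = -0.992000
  f'(-0.800000) = 9.120000
  x_1 = -0.800000 - (-0.992000)/9.120000 = -0.691228
Iteration 2:
  f(-0.691228) = -0.050771
  f'(-0.691228) = 8.198301
  x_2 = -0.691228 - (-0.050771)/8.198301 = -0.685035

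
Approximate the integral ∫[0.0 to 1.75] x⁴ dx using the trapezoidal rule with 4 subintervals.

f(x) = x⁴
a = 0.0, b = 1.75, n = 4
h = (b - a)/n = 0.437500

Trapezoidal rule: (h/2)[f(x₀) + 2f(x₁) + 2f(x₂) + ... + f(xₙ)]

x_0 = 0.0000, f(x_0) = 0.000000, coefficient = 1
x_1 = 0.4375, f(x_1) = 0.036636, coefficient = 2
x_2 = 0.8750, f(x_2) = 0.586182, coefficient = 2
x_3 = 1.3125, f(x_3) = 2.967545, coefficient = 2
x_4 = 1.7500, f(x_4) = 9.378906, coefficient = 1

I ≈ (0.437500/2) × 16.559631 = 3.622419
Exact value: 3.282617
Error: 0.339802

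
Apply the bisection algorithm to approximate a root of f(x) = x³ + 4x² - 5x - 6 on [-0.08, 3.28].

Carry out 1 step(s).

f(x) = x³ + 4x² - 5x - 6
Initial interval: [-0.08, 3.28]

Iteration 1:
  c_1 = (-0.080000 + 3.280000)/2 = 1.600000
  f(c_1) = f(1.600000) = 0.336000
  f(a) × f(c) < 0, new interval: [-0.080000, 1.600000]

After 1 iteration(s), the approximation is c_1 = 1.600000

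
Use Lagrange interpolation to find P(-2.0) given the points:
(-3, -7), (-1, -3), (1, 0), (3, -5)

Lagrange interpolation formula:
P(x) = Σ yᵢ × Lᵢ(x)
where Lᵢ(x) = Π_{j≠i} (x - xⱼ)/(xᵢ - xⱼ)

L_0(-2.0) = (-2.0 - (-1))/(-3 - (-1)) × (-2.0 - 1)/(-3 - 1) × (-2.0 - 3)/(-3 - 3) = 0.312500
L_1(-2.0) = (-2.0 - (-3))/(-1 - (-3)) × (-2.0 - 1)/(-1 - 1) × (-2.0 - 3)/(-1 - 3) = 0.937500
L_2(-2.0) = (-2.0 - (-3))/(1 - (-3)) × (-2.0 - (-1))/(1 - (-1)) × (-2.0 - 3)/(1 - 3) = -0.312500
L_3(-2.0) = (-2.0 - (-3))/(3 - (-3)) × (-2.0 - (-1))/(3 - (-1)) × (-2.0 - 1)/(3 - 1) = 0.062500

P(-2.0) = (-7)×L_0(-2.0) + (-3)×L_1(-2.0) + 0×L_2(-2.0) + (-5)×L_3(-2.0)
P(-2.0) = -5.312500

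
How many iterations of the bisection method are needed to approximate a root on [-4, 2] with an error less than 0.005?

We need (b-a)/2^n ≤ 0.005
(2 - (-4))/2^n ≤ 0.005
6/2^n ≤ 0.005
2^n ≥ 1200
n ≥ log₂(1200) = 10.23
n ≥ 11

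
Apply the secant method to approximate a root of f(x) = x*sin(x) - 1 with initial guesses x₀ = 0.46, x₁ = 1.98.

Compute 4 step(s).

f(x) = x*sin(x) - 1
x₀ = 0.46, x₁ = 1.98

Secant formula: x_{n+1} = x_n - f(x_n)(x_n - x_{n-1})/(f(x_n) - f(x_{n-1}))

Iteration 1:
  f(0.460000) = -0.795784
  f(1.980000) = 0.816527
  x_2 = 1.980000 - 0.816527×(1.980000 - 0.460000)/(0.816527 - (-0.795784))
       = 1.210222
Iteration 2:
  f(1.980000) = 0.816527
  f(1.210222) = 0.132398
  x_3 = 1.210222 - 0.132398×(1.210222 - 1.980000)/(0.132398 - 0.816527)
       = 1.061249
Iteration 3:
  f(1.210222) = 0.132398
  f(1.061249) = -0.073567
  x_4 = 1.061249 - (-0.073567)×(1.061249 - 1.210222)/(-0.073567 - 0.132398)
       = 1.114459
Iteration 4:
  f(1.061249) = -0.073567
  f(1.114459) = 0.000420
  x_5 = 1.114459 - 0.000420×(1.114459 - 1.061249)/(0.000420 - (-0.073567))
       = 1.114158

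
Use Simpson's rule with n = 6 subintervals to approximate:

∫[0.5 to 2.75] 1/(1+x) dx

f(x) = 1/(1+x)
a = 0.5, b = 2.75, n = 6
h = (b - a)/n = 0.375000

Simpson's rule: (h/3)[f(x₀) + 4f(x₁) + 2f(x₂) + ... + f(xₙ)]

x_0 = 0.5000, f(x_0) = 0.666667, coefficient = 1
x_1 = 0.8750, f(x_1) = 0.533333, coefficient = 4
x_2 = 1.2500, f(x_2) = 0.444444, coefficient = 2
x_3 = 1.6250, f(x_3) = 0.380952, coefficient = 4
x_4 = 2.0000, f(x_4) = 0.333333, coefficient = 2
x_5 = 2.3750, f(x_5) = 0.296296, coefficient = 4
x_6 = 2.7500, f(x_6) = 0.266667, coefficient = 1

I ≈ (0.375000/3) × 7.331217 = 0.916402
Exact value: 0.916291
Error: 0.000111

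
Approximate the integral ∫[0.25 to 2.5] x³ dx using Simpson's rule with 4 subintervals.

f(x) = x³
a = 0.25, b = 2.5, n = 4
h = (b - a)/n = 0.562500

Simpson's rule: (h/3)[f(x₀) + 4f(x₁) + 2f(x₂) + ... + f(xₙ)]

x_0 = 0.2500, f(x_0) = 0.015625, coefficient = 1
x_1 = 0.8125, f(x_1) = 0.536377, coefficient = 4
x_2 = 1.3750, f(x_2) = 2.599609, coefficient = 2
x_3 = 1.9375, f(x_3) = 7.273193, coefficient = 4
x_4 = 2.5000, f(x_4) = 15.625000, coefficient = 1

I ≈ (0.562500/3) × 52.078125 = 9.764648
Exact value: 9.764648
Error: 0.000000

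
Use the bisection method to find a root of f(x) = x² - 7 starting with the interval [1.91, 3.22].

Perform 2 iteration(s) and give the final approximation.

f(x) = x² - 7
Initial interval: [1.91, 3.22]

Iteration 1:
  c_1 = (1.910000 + 3.220000)/2 = 2.565000
  f(c_1) = f(2.565000) = -0.420775
  f(a) × f(c) ≥ 0, new interval: [2.565000, 3.220000]
Iteration 2:
  c_2 = (2.565000 + 3.220000)/2 = 2.892500
  f(c_2) = f(2.892500) = 1.366556
  f(a) × f(c) < 0, new interval: [2.565000, 2.892500]

After 2 iteration(s), the approximation is c_2 = 2.892500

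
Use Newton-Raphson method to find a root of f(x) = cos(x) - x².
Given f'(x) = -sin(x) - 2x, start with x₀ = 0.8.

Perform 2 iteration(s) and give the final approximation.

f(x) = cos(x) - x²
f'(x) = -sin(x) - 2x
x₀ = 0.8

Newton-Raphson formula: x_{n+1} = x_n - f(x_n)/f'(x_n)

Iteration 1:
  f(0.800000) = 0.056707
  f'(0.800000) = -2.317356
  x_1 = 0.800000 - 0.056707/(-2.317356) = 0.824470
Iteration 2:
  f(0.824470) = -0.000806
  f'(0.824470) = -2.383129
  x_2 = 0.824470 - (-0.000806)/(-2.383129) = 0.824132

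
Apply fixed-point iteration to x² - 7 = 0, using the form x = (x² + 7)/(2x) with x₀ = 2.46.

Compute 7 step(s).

Equation: x² - 7 = 0
Fixed-point form: x = (x² + 7)/(2x)
x₀ = 2.46

x_1 = g(2.460000) = 2.652764
x_2 = g(2.652764) = 2.645761
x_3 = g(2.645761) = 2.645751
x_4 = g(2.645751) = 2.645751
x_5 = g(2.645751) = 2.645751
x_6 = g(2.645751) = 2.645751
x_7 = g(2.645751) = 2.645751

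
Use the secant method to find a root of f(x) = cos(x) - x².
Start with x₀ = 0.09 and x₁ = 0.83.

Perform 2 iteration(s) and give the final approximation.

f(x) = cos(x) - x²
x₀ = 0.09, x₁ = 0.83

Secant formula: x_{n+1} = x_n - f(x_n)(x_n - x_{n-1})/(f(x_n) - f(x_{n-1}))

Iteration 1:
  f(0.090000) = 0.987853
  f(0.830000) = -0.014024
  x_2 = 0.830000 - (-0.014024)×(0.830000 - 0.090000)/(-0.014024 - 0.987853)
       = 0.819642
Iteration 2:
  f(0.830000) = -0.014024
  f(0.819642) = 0.010671
  x_3 = 0.819642 - 0.010671×(0.819642 - 0.830000)/(0.010671 - (-0.014024))
       = 0.824118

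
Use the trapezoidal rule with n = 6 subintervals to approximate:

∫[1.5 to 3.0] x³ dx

f(x) = x³
a = 1.5, b = 3.0, n = 6
h = (b - a)/n = 0.250000

Trapezoidal rule: (h/2)[f(x₀) + 2f(x₁) + 2f(x₂) + ... + f(xₙ)]

x_0 = 1.5000, f(x_0) = 3.375000, coefficient = 1
x_1 = 1.7500, f(x_1) = 5.359375, coefficient = 2
x_2 = 2.0000, f(x_2) = 8.000000, coefficient = 2
x_3 = 2.2500, f(x_3) = 11.390625, coefficient = 2
x_4 = 2.5000, f(x_4) = 15.625000, coefficient = 2
x_5 = 2.7500, f(x_5) = 20.796875, coefficient = 2
x_6 = 3.0000, f(x_6) = 27.000000, coefficient = 1

I ≈ (0.250000/2) × 152.718750 = 19.089844
Exact value: 18.984375
Error: 0.105469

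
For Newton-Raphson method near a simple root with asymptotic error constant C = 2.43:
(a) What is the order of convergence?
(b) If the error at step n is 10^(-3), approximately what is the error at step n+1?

(a) Newton-Raphson has quadratic (order 2) convergence near simple roots.
    This means |e_{n+1}| ≈ C|e_n|².

(b) With |e_n| = 10^(-3) and C = 2.43:
    |e_{n+1}| ≈ 2.43 × (10^(-3))² = 2.43 × 10^(-6)

(a) 2 (quadratic); (b) |e_{n+1}| ≈ 2.430e-06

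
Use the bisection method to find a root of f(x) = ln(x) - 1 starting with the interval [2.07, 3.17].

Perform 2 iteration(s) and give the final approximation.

f(x) = ln(x) - 1
Initial interval: [2.07, 3.17]

Iteration 1:
  c_1 = (2.070000 + 3.170000)/2 = 2.620000
  f(c_1) = f(2.620000) = -0.036826
  f(a) × f(c) ≥ 0, new interval: [2.620000, 3.170000]
Iteration 2:
  c_2 = (2.620000 + 3.170000)/2 = 2.895000
  f(c_2) = f(2.895000) = 0.062985
  f(a) × f(c) < 0, new interval: [2.620000, 2.895000]

After 2 iteration(s), the approximation is c_2 = 2.895000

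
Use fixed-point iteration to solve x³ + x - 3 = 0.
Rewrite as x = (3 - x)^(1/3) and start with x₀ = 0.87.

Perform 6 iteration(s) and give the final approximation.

Equation: x³ + x - 3 = 0
Fixed-point form: x = (3 - x)^(1/3)
x₀ = 0.87

x_1 = g(0.870000) = 1.286648
x_2 = g(1.286648) = 1.196600
x_3 = g(1.196600) = 1.217206
x_4 = g(1.217206) = 1.212552
x_5 = g(1.212552) = 1.213606
x_6 = g(1.213606) = 1.213368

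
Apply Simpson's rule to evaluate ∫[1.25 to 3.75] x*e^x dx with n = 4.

f(x) = x*e^x
a = 1.25, b = 3.75, n = 4
h = (b - a)/n = 0.625000

Simpson's rule: (h/3)[f(x₀) + 4f(x₁) + 2f(x₂) + ... + f(xₙ)]

x_0 = 1.2500, f(x_0) = 4.362929, coefficient = 1
x_1 = 1.8750, f(x_1) = 12.226536, coefficient = 4
x_2 = 2.5000, f(x_2) = 30.456235, coefficient = 2
x_3 = 3.1250, f(x_3) = 71.124672, coefficient = 4
x_4 = 3.7500, f(x_4) = 159.454058, coefficient = 1

I ≈ (0.625000/3) × 558.134288 = 116.277977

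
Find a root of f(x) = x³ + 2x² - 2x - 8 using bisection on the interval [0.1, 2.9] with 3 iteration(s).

f(x) = x³ + 2x² - 2x - 8
Initial interval: [0.1, 2.9]

Iteration 1:
  c_1 = (0.100000 + 2.900000)/2 = 1.500000
  f(c_1) = f(1.500000) = -3.125000
  f(a) × f(c) ≥ 0, new interval: [1.500000, 2.900000]
Iteration 2:
  c_2 = (1.500000 + 2.900000)/2 = 2.200000
  f(c_2) = f(2.200000) = 7.928000
  f(a) × f(c) < 0, new interval: [1.500000, 2.200000]
Iteration 3:
  c_3 = (1.500000 + 2.200000)/2 = 1.850000
  f(c_3) = f(1.850000) = 1.476625
  f(a) × f(c) < 0, new interval: [1.500000, 1.850000]

After 3 iteration(s), the approximation is c_3 = 1.850000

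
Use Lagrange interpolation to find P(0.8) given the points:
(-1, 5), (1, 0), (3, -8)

Lagrange interpolation formula:
P(x) = Σ yᵢ × Lᵢ(x)
where Lᵢ(x) = Π_{j≠i} (x - xⱼ)/(xᵢ - xⱼ)

L_0(0.8) = (0.8 - 1)/(-1 - 1) × (0.8 - 3)/(-1 - 3) = 0.055000
L_1(0.8) = (0.8 - (-1))/(1 - (-1)) × (0.8 - 3)/(1 - 3) = 0.990000
L_2(0.8) = (0.8 - (-1))/(3 - (-1)) × (0.8 - 1)/(3 - 1) = -0.045000

P(0.8) = 5×L_0(0.8) + 0×L_1(0.8) + (-8)×L_2(0.8)
P(0.8) = 0.635000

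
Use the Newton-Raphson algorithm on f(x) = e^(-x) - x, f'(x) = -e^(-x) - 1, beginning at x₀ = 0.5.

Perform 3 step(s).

f(x) = e^(-x) - x
f'(x) = -e^(-x) - 1
x₀ = 0.5

Newton-Raphson formula: x_{n+1} = x_n - f(x_n)/f'(x_n)

Iteration 1:
  f(0.500000) = 0.106531
  f'(0.500000) = -1.606531
  x_1 = 0.500000 - 0.106531/(-1.606531) = 0.566311
Iteration 2:
  f(0.566311) = 0.001305
  f'(0.566311) = -1.567616
  x_2 = 0.566311 - 0.001305/(-1.567616) = 0.567143
Iteration 3:
  f(0.567143) = 0.000000
  f'(0.567143) = -1.567143
  x_3 = 0.567143 - 0.000000/(-1.567143) = 0.567143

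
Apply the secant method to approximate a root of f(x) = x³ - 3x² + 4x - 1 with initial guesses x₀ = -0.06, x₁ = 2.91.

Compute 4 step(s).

f(x) = x³ - 3x² + 4x - 1
x₀ = -0.06, x₁ = 2.91

Secant formula: x_{n+1} = x_n - f(x_n)(x_n - x_{n-1})/(f(x_n) - f(x_{n-1}))

Iteration 1:
  f(-0.060000) = -1.251016
  f(2.910000) = 9.877871
  x_2 = 2.910000 - 9.877871×(2.910000 - (-0.060000))/(9.877871 - (-1.251016))
       = 0.273862
Iteration 2:
  f(2.910000) = 9.877871
  f(0.273862) = -0.109012
  x_3 = 0.273862 - (-0.109012)×(0.273862 - 2.910000)/(-0.109012 - 9.877871)
       = 0.302637
Iteration 3:
  f(0.273862) = -0.109012
  f(0.302637) = -0.036500
  x_4 = 0.302637 - (-0.036500)×(0.302637 - 0.273862)/(-0.036500 - (-0.109012))
       = 0.317122
Iteration 4:
  f(0.302637) = -0.036500
  f(0.317122) = -0.001320
  x_5 = 0.317122 - (-0.001320)×(0.317122 - 0.302637)/(-0.001320 - (-0.036500))
       = 0.317665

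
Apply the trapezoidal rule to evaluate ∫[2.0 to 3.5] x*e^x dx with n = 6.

f(x) = x*e^x
a = 2.0, b = 3.5, n = 6
h = (b - a)/n = 0.250000

Trapezoidal rule: (h/2)[f(x₀) + 2f(x₁) + 2f(x₂) + ... + f(xₙ)]

x_0 = 2.0000, f(x_0) = 14.778112, coefficient = 1
x_1 = 2.2500, f(x_1) = 21.347406, coefficient = 2
x_2 = 2.5000, f(x_2) = 30.456235, coefficient = 2
x_3 = 2.7500, f(x_3) = 43.017238, coefficient = 2
x_4 = 3.0000, f(x_4) = 60.256611, coefficient = 2
x_5 = 3.2500, f(x_5) = 83.818605, coefficient = 2
x_6 = 3.5000, f(x_6) = 115.904082, coefficient = 1

I ≈ (0.250000/2) × 608.474381 = 76.059298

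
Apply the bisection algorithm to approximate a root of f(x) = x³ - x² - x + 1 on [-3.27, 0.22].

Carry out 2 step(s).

f(x) = x³ - x² - x + 1
Initial interval: [-3.27, 0.22]

Iteration 1:
  c_1 = (-3.270000 + 0.220000)/2 = -1.525000
  f(c_1) = f(-1.525000) = -3.347203
  f(a) × f(c) ≥ 0, new interval: [-1.525000, 0.220000]
Iteration 2:
  c_2 = (-1.525000 + 0.220000)/2 = -0.652500
  f(c_2) = f(-0.652500) = 0.948938
  f(a) × f(c) < 0, new interval: [-1.525000, -0.652500]

After 2 iteration(s), the approximation is c_2 = -0.652500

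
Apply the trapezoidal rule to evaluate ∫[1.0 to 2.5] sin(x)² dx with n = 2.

f(x) = sin(x)²
a = 1.0, b = 2.5, n = 2
h = (b - a)/n = 0.750000

Trapezoidal rule: (h/2)[f(x₀) + 2f(x₁) + 2f(x₂) + ... + f(xₙ)]

x_0 = 1.0000, f(x_0) = 0.708073, coefficient = 1
x_1 = 1.7500, f(x_1) = 0.968228, coefficient = 2
x_2 = 2.5000, f(x_2) = 0.358169, coefficient = 1

I ≈ (0.750000/2) × 3.002699 = 1.126012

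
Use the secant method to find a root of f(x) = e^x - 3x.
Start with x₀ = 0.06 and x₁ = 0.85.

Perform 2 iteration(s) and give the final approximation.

f(x) = e^x - 3x
x₀ = 0.06, x₁ = 0.85

Secant formula: x_{n+1} = x_n - f(x_n)(x_n - x_{n-1})/(f(x_n) - f(x_{n-1}))

Iteration 1:
  f(0.060000) = 0.881837
  f(0.850000) = -0.210353
  x_2 = 0.850000 - (-0.210353)×(0.850000 - 0.060000)/(-0.210353 - 0.881837)
       = 0.697848
Iteration 2:
  f(0.850000) = -0.210353
  f(0.697848) = -0.084120
  x_3 = 0.697848 - (-0.084120)×(0.697848 - 0.850000)/(-0.084120 - (-0.210353))
       = 0.596456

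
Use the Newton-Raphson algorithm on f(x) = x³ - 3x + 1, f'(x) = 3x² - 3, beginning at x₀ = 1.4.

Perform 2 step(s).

f(x) = x³ - 3x + 1
f'(x) = 3x² - 3
x₀ = 1.4

Newton-Raphson formula: x_{n+1} = x_n - f(x_n)/f'(x_n)

Iteration 1:
  f(1.400000) = -0.456000
  f'(1.400000) = 2.880000
  x_1 = 1.400000 - (-0.456000)/2.880000 = 1.558333
Iteration 2:
  f(1.558333) = 0.109261
  f'(1.558333) = 4.285208
  x_2 = 1.558333 - 0.109261/4.285208 = 1.532836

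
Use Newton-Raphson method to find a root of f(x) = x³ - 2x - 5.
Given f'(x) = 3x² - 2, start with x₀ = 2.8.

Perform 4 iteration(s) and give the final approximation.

f(x) = x³ - 2x - 5
f'(x) = 3x² - 2
x₀ = 2.8

Newton-Raphson formula: x_{n+1} = x_n - f(x_n)/f'(x_n)

Iteration 1:
  f(2.800000) = 11.352000
  f'(2.800000) = 21.520000
  x_1 = 2.800000 - 11.352000/21.520000 = 2.272491
Iteration 2:
  f(2.272491) = 2.190647
  f'(2.272491) = 13.492642
  x_2 = 2.272491 - 2.190647/13.492642 = 2.110132
Iteration 3:
  f(2.110132) = 0.175431
  f'(2.110132) = 11.357972
  x_3 = 2.110132 - 0.175431/11.357972 = 2.094686
Iteration 4:
  f(2.094686) = 0.001507
  f'(2.094686) = 11.163134
  x_4 = 2.094686 - 0.001507/11.163134 = 2.094551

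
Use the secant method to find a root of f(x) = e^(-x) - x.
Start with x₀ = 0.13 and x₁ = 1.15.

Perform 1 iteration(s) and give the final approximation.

f(x) = e^(-x) - x
x₀ = 0.13, x₁ = 1.15

Secant formula: x_{n+1} = x_n - f(x_n)(x_n - x_{n-1})/(f(x_n) - f(x_{n-1}))

Iteration 1:
  f(0.130000) = 0.748095
  f(1.150000) = -0.833363
  x_2 = 1.150000 - (-0.833363)×(1.150000 - 0.130000)/(-0.833363 - 0.748095)
       = 0.612502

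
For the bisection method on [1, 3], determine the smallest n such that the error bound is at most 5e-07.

We need (b-a)/2^n ≤ 5e-07
(3 - 1)/2^n ≤ 5e-07
2/2^n ≤ 5e-07
2^n ≥ 4000000
n ≥ log₂(4000000) = 21.93
n ≥ 22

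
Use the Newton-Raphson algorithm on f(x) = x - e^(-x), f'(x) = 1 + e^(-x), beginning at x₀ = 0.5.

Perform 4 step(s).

f(x) = x - e^(-x)
f'(x) = 1 + e^(-x)
x₀ = 0.5

Newton-Raphson formula: x_{n+1} = x_n - f(x_n)/f'(x_n)

Iteration 1:
  f(0.500000) = -0.106531
  f'(0.500000) = 1.606531
  x_1 = 0.500000 - (-0.106531)/1.606531 = 0.566311
Iteration 2:
  f(0.566311) = -0.001305
  f'(0.566311) = 1.567616
  x_2 = 0.566311 - (-0.001305)/1.567616 = 0.567143
Iteration 3:
  f(0.567143) = 0.000000
  f'(0.567143) = 1.567143
  x_3 = 0.567143 - 0.000000/1.567143 = 0.567143
Iteration 4:
  f(0.567143) = 0.000000
  f'(0.567143) = 1.567143
  x_4 = 0.567143 - 0.000000/1.567143 = 0.567143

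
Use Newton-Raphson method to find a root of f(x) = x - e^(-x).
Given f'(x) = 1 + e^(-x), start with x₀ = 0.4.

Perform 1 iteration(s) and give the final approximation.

f(x) = x - e^(-x)
f'(x) = 1 + e^(-x)
x₀ = 0.4

Newton-Raphson formula: x_{n+1} = x_n - f(x_n)/f'(x_n)

Iteration 1:
  f(0.400000) = -0.270320
  f'(0.400000) = 1.670320
  x_1 = 0.400000 - (-0.270320)/1.670320 = 0.561837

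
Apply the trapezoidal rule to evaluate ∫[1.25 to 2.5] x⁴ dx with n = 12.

f(x) = x⁴
a = 1.25, b = 2.5, n = 12
h = (b - a)/n = 0.104167

Trapezoidal rule: (h/2)[f(x₀) + 2f(x₁) + 2f(x₂) + ... + f(xₙ)]

x_0 = 1.2500, f(x_0) = 2.441406, coefficient = 1
x_1 = 1.3542, f(x_1) = 3.362703, coefficient = 2
x_2 = 1.4583, f(x_2) = 4.523006, coefficient = 2
x_3 = 1.5625, f(x_3) = 5.960464, coefficient = 2
x_4 = 1.6667, f(x_4) = 7.716049, coefficient = 2
x_5 = 1.7708, f(x_5) = 9.833560, coefficient = 2
x_6 = 1.8750, f(x_6) = 12.359619, coefficient = 2
x_7 = 1.9792, f(x_7) = 15.343678, coefficient = 2
x_8 = 2.0833, f(x_8) = 18.838011, coefficient = 2
x_9 = 2.1875, f(x_9) = 22.897720, coefficient = 2
x_10 = 2.2917, f(x_10) = 27.580732, coefficient = 2
x_11 = 2.3958, f(x_11) = 32.947799, coefficient = 2
x_12 = 2.5000, f(x_12) = 39.062500, coefficient = 1

I ≈ (0.104167/2) × 364.230592 = 18.970343
Exact value: 18.920898
Error: 0.049445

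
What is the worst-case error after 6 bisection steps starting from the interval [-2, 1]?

Bisection error bound: |error| ≤ (b-a)/2^n
|error| ≤ (1 - (-2))/2^6 = 3/2^6
|error| ≤ 0.0468750000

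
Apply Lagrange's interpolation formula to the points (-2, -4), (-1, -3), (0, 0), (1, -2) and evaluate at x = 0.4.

Lagrange interpolation formula:
P(x) = Σ yᵢ × Lᵢ(x)
where Lᵢ(x) = Π_{j≠i} (x - xⱼ)/(xᵢ - xⱼ)

L_0(0.4) = (0.4 - (-1))/(-2 - (-1)) × (0.4 - 0)/(-2 - 0) × (0.4 - 1)/(-2 - 1) = 0.056000
L_1(0.4) = (0.4 - (-2))/(-1 - (-2)) × (0.4 - 0)/(-1 - 0) × (0.4 - 1)/(-1 - 1) = -0.288000
L_2(0.4) = (0.4 - (-2))/(0 - (-2)) × (0.4 - (-1))/(0 - (-1)) × (0.4 - 1)/(0 - 1) = 1.008000
L_3(0.4) = (0.4 - (-2))/(1 - (-2)) × (0.4 - (-1))/(1 - (-1)) × (0.4 - 0)/(1 - 0) = 0.224000

P(0.4) = (-4)×L_0(0.4) + (-3)×L_1(0.4) + 0×L_2(0.4) + (-2)×L_3(0.4)
P(0.4) = 0.192000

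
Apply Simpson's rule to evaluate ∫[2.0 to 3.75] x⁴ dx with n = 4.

f(x) = x⁴
a = 2.0, b = 3.75, n = 4
h = (b - a)/n = 0.437500

Simpson's rule: (h/3)[f(x₀) + 4f(x₁) + 2f(x₂) + ... + f(xₙ)]

x_0 = 2.0000, f(x_0) = 16.000000, coefficient = 1
x_1 = 2.4375, f(x_1) = 35.300308, coefficient = 4
x_2 = 2.8750, f(x_2) = 68.320557, coefficient = 2
x_3 = 3.3125, f(x_3) = 120.399185, coefficient = 4
x_4 = 3.7500, f(x_4) = 197.753906, coefficient = 1

I ≈ (0.437500/3) × 973.192993 = 141.923978
Exact value: 141.915430
Error: 0.008548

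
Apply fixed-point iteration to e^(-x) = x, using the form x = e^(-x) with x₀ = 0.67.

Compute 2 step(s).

Equation: e^(-x) = x
Fixed-point form: x = e^(-x)
x₀ = 0.67

x_1 = g(0.670000) = 0.511709
x_2 = g(0.511709) = 0.599470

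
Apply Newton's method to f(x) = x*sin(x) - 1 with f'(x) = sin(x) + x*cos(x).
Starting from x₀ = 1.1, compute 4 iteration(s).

f(x) = x*sin(x) - 1
f'(x) = sin(x) + x*cos(x)
x₀ = 1.1

Newton-Raphson formula: x_{n+1} = x_n - f(x_n)/f'(x_n)

Iteration 1:
  f(1.100000) = -0.019672
  f'(1.100000) = 1.390163
  x_1 = 1.100000 - (-0.019672)/1.390163 = 1.114151
Iteration 2:
  f(1.114151) = -0.000009
  f'(1.114151) = 1.388810
  x_2 = 1.114151 - (-0.000009)/1.388810 = 1.114157
Iteration 3:
  f(1.114157) = 0.000000
  f'(1.114157) = 1.388809
  x_3 = 1.114157 - 0.000000/1.388809 = 1.114157
Iteration 4:
  f(1.114157) = 0.000000
  f'(1.114157) = 1.388809
  x_4 = 1.114157 - 0.000000/1.388809 = 1.114157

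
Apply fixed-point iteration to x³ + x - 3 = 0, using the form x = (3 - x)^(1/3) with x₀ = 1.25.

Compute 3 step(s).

Equation: x³ + x - 3 = 0
Fixed-point form: x = (3 - x)^(1/3)
x₀ = 1.25

x_1 = g(1.250000) = 1.205071
x_2 = g(1.205071) = 1.215297
x_3 = g(1.215297) = 1.212985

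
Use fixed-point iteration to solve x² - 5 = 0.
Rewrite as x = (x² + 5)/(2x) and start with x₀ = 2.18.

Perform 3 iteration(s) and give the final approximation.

Equation: x² - 5 = 0
Fixed-point form: x = (x² + 5)/(2x)
x₀ = 2.18

x_1 = g(2.180000) = 2.236789
x_2 = g(2.236789) = 2.236068
x_3 = g(2.236068) = 2.236068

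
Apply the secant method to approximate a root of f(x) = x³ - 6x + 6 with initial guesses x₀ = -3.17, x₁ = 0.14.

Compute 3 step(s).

f(x) = x³ - 6x + 6
x₀ = -3.17, x₁ = 0.14

Secant formula: x_{n+1} = x_n - f(x_n)(x_n - x_{n-1})/(f(x_n) - f(x_{n-1}))

Iteration 1:
  f(-3.170000) = -6.835013
  f(0.140000) = 5.162744
  x_2 = 0.140000 - 5.162744×(0.140000 - (-3.170000))/(5.162744 - (-6.835013))
       = -1.284323
Iteration 2:
  f(0.140000) = 5.162744
  f(-1.284323) = 11.587466
  x_3 = -1.284323 - 11.587466×(-1.284323 - 0.140000)/(11.587466 - 5.162744)
       = 1.284550
Iteration 3:
  f(-1.284323) = 11.587466
  f(1.284550) = 0.412296
  x_4 = 1.284550 - 0.412296×(1.284550 - (-1.284323))/(0.412296 - 11.587466)
       = 1.379326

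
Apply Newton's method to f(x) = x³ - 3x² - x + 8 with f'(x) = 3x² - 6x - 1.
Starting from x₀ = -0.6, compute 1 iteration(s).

f(x) = x³ - 3x² - x + 8
f'(x) = 3x² - 6x - 1
x₀ = -0.6

Newton-Raphson formula: x_{n+1} = x_n - f(x_n)/f'(x_n)

Iteration 1:
  f(-0.600000) = 7.304000
  f'(-0.600000) = 3.680000
  x_1 = -0.600000 - 7.304000/3.680000 = -2.584783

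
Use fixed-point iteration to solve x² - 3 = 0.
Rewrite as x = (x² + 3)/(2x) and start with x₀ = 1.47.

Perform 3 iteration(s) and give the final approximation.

Equation: x² - 3 = 0
Fixed-point form: x = (x² + 3)/(2x)
x₀ = 1.47

x_1 = g(1.470000) = 1.755408
x_2 = g(1.755408) = 1.732206
x_3 = g(1.732206) = 1.732051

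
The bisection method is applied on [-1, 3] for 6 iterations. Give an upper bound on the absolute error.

Bisection error bound: |error| ≤ (b-a)/2^n
|error| ≤ (3 - (-1))/2^6 = 4/2^6
|error| ≤ 0.0625000000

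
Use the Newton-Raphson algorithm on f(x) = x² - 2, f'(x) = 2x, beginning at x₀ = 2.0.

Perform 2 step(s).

f(x) = x² - 2
f'(x) = 2x
x₀ = 2.0

Newton-Raphson formula: x_{n+1} = x_n - f(x_n)/f'(x_n)

Iteration 1:
  f(2.000000) = 2.000000
  f'(2.000000) = 4.000000
  x_1 = 2.000000 - 2.000000/4.000000 = 1.500000
Iteration 2:
  f(1.500000) = 0.250000
  f'(1.500000) = 3.000000
  x_2 = 1.500000 - 0.250000/3.000000 = 1.416667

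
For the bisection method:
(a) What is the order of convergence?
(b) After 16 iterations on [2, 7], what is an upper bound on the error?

(a) Bisection has linear (order 1) convergence; the error is halved each step.

(b) Error bound = (b-a)/2^n = (7 - 2)/2^{16}
    = 5/2^{16}

(a) 1 (linear); (b) error ≤ 7.63e-05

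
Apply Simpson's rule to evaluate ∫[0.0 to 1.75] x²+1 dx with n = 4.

f(x) = x²+1
a = 0.0, b = 1.75, n = 4
h = (b - a)/n = 0.437500

Simpson's rule: (h/3)[f(x₀) + 4f(x₁) + 2f(x₂) + ... + f(xₙ)]

x_0 = 0.0000, f(x_0) = 1.000000, coefficient = 1
x_1 = 0.4375, f(x_1) = 1.191406, coefficient = 4
x_2 = 0.8750, f(x_2) = 1.765625, coefficient = 2
x_3 = 1.3125, f(x_3) = 2.722656, coefficient = 4
x_4 = 1.7500, f(x_4) = 4.062500, coefficient = 1

I ≈ (0.437500/3) × 24.250000 = 3.536458
Exact value: 3.536458
Error: 0.000000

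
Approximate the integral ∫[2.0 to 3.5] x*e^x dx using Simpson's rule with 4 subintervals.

f(x) = x*e^x
a = 2.0, b = 3.5, n = 4
h = (b - a)/n = 0.375000

Simpson's rule: (h/3)[f(x₀) + 4f(x₁) + 2f(x₂) + ... + f(xₙ)]

x_0 = 2.0000, f(x_0) = 14.778112, coefficient = 1
x_1 = 2.3750, f(x_1) = 25.533656, coefficient = 4
x_2 = 2.7500, f(x_2) = 43.017238, coefficient = 2
x_3 = 3.1250, f(x_3) = 71.124672, coefficient = 4
x_4 = 3.5000, f(x_4) = 115.904082, coefficient = 1

I ≈ (0.375000/3) × 603.349983 = 75.418748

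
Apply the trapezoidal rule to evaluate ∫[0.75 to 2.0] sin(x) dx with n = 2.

f(x) = sin(x)
a = 0.75, b = 2.0, n = 2
h = (b - a)/n = 0.625000

Trapezoidal rule: (h/2)[f(x₀) + 2f(x₁) + 2f(x₂) + ... + f(xₙ)]

x_0 = 0.7500, f(x_0) = 0.681639, coefficient = 1
x_1 = 1.3750, f(x_1) = 0.980893, coefficient = 2
x_2 = 2.0000, f(x_2) = 0.909297, coefficient = 1

I ≈ (0.625000/2) × 3.552722 = 1.110226
Exact value: 1.147836
Error: 0.037610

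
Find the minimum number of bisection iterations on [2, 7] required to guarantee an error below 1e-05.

We need (b-a)/2^n ≤ 1e-05
(7 - 2)/2^n ≤ 1e-05
5/2^n ≤ 1e-05
2^n ≥ 500000
n ≥ log₂(500000) = 18.93
n ≥ 19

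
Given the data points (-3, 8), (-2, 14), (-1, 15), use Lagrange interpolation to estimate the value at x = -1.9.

Lagrange interpolation formula:
P(x) = Σ yᵢ × Lᵢ(x)
where Lᵢ(x) = Π_{j≠i} (x - xⱼ)/(xᵢ - xⱼ)

L_0(-1.9) = (-1.9 - (-2))/(-3 - (-2)) × (-1.9 - (-1))/(-3 - (-1)) = -0.045000
L_1(-1.9) = (-1.9 - (-3))/(-2 - (-3)) × (-1.9 - (-1))/(-2 - (-1)) = 0.990000
L_2(-1.9) = (-1.9 - (-3))/(-1 - (-3)) × (-1.9 - (-2))/(-1 - (-2)) = 0.055000

P(-1.9) = 8×L_0(-1.9) + 14×L_1(-1.9) + 15×L_2(-1.9)
P(-1.9) = 14.325000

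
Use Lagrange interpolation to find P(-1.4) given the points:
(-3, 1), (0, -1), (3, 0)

Lagrange interpolation formula:
P(x) = Σ yᵢ × Lᵢ(x)
where Lᵢ(x) = Π_{j≠i} (x - xⱼ)/(xᵢ - xⱼ)

L_0(-1.4) = (-1.4 - 0)/(-3 - 0) × (-1.4 - 3)/(-3 - 3) = 0.342222
L_1(-1.4) = (-1.4 - (-3))/(0 - (-3)) × (-1.4 - 3)/(0 - 3) = 0.782222
L_2(-1.4) = (-1.4 - (-3))/(3 - (-3)) × (-1.4 - 0)/(3 - 0) = -0.124444

P(-1.4) = 1×L_0(-1.4) + (-1)×L_1(-1.4) + 0×L_2(-1.4)
P(-1.4) = -0.440000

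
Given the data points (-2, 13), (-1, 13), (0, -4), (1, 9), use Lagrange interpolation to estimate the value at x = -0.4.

Lagrange interpolation formula:
P(x) = Σ yᵢ × Lᵢ(x)
where Lᵢ(x) = Π_{j≠i} (x - xⱼ)/(xᵢ - xⱼ)

L_0(-0.4) = (-0.4 - (-1))/(-2 - (-1)) × (-0.4 - 0)/(-2 - 0) × (-0.4 - 1)/(-2 - 1) = -0.056000
L_1(-0.4) = (-0.4 - (-2))/(-1 - (-2)) × (-0.4 - 0)/(-1 - 0) × (-0.4 - 1)/(-1 - 1) = 0.448000
L_2(-0.4) = (-0.4 - (-2))/(0 - (-2)) × (-0.4 - (-1))/(0 - (-1)) × (-0.4 - 1)/(0 - 1) = 0.672000
L_3(-0.4) = (-0.4 - (-2))/(1 - (-2)) × (-0.4 - (-1))/(1 - (-1)) × (-0.4 - 0)/(1 - 0) = -0.064000

P(-0.4) = 13×L_0(-0.4) + 13×L_1(-0.4) + (-4)×L_2(-0.4) + 9×L_3(-0.4)
P(-0.4) = 1.832000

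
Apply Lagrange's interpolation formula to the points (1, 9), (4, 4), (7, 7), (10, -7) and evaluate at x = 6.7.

Lagrange interpolation formula:
P(x) = Σ yᵢ × Lᵢ(x)
where Lᵢ(x) = Π_{j≠i} (x - xⱼ)/(xᵢ - xⱼ)

L_0(6.7) = (6.7 - 4)/(1 - 4) × (6.7 - 7)/(1 - 7) × (6.7 - 10)/(1 - 10) = -0.016500
L_1(6.7) = (6.7 - 1)/(4 - 1) × (6.7 - 7)/(4 - 7) × (6.7 - 10)/(4 - 10) = 0.104500
L_2(6.7) = (6.7 - 1)/(7 - 1) × (6.7 - 4)/(7 - 4) × (6.7 - 10)/(7 - 10) = 0.940500
L_3(6.7) = (6.7 - 1)/(10 - 1) × (6.7 - 4)/(10 - 4) × (6.7 - 7)/(10 - 7) = -0.028500

P(6.7) = 9×L_0(6.7) + 4×L_1(6.7) + 7×L_2(6.7) + (-7)×L_3(6.7)
P(6.7) = 7.052500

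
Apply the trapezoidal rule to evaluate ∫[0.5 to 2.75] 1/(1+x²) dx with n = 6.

f(x) = 1/(1+x²)
a = 0.5, b = 2.75, n = 6
h = (b - a)/n = 0.375000

Trapezoidal rule: (h/2)[f(x₀) + 2f(x₁) + 2f(x₂) + ... + f(xₙ)]

x_0 = 0.5000, f(x_0) = 0.800000, coefficient = 1
x_1 = 0.8750, f(x_1) = 0.566372, coefficient = 2
x_2 = 1.2500, f(x_2) = 0.390244, coefficient = 2
x_3 = 1.6250, f(x_3) = 0.274678, coefficient = 2
x_4 = 2.0000, f(x_4) = 0.200000, coefficient = 2
x_5 = 2.3750, f(x_5) = 0.150588, coefficient = 2
x_6 = 2.7500, f(x_6) = 0.116788, coefficient = 1

I ≈ (0.375000/2) × 4.080552 = 0.765104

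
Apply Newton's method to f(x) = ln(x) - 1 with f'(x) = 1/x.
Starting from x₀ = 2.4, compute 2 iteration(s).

f(x) = ln(x) - 1
f'(x) = 1/x
x₀ = 2.4

Newton-Raphson formula: x_{n+1} = x_n - f(x_n)/f'(x_n)

Iteration 1:
  f(2.400000) = -0.124531
  f'(2.400000) = 0.416667
  x_1 = 2.400000 - (-0.124531)/0.416667 = 2.698875
Iteration 2:
  f(2.698875) = -0.007165
  f'(2.698875) = 0.370525
  x_2 = 2.698875 - (-0.007165)/0.370525 = 2.718212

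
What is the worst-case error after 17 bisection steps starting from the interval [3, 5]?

Bisection error bound: |error| ≤ (b-a)/2^n
|error| ≤ (5 - 3)/2^17 = 2/2^17
|error| ≤ 0.0000152588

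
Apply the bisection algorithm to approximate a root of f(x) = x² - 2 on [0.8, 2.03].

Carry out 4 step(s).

f(x) = x² - 2
Initial interval: [0.8, 2.03]

Iteration 1:
  c_1 = (0.800000 + 2.030000)/2 = 1.415000
  f(c_1) = f(1.415000) = 0.002225
  f(a) × f(c) < 0, new interval: [0.800000, 1.415000]
Iteration 2:
  c_2 = (0.800000 + 1.415000)/2 = 1.107500
  f(c_2) = f(1.107500) = -0.773444
  f(a) × f(c) ≥ 0, new interval: [1.107500, 1.415000]
Iteration 3:
  c_3 = (1.107500 + 1.415000)/2 = 1.261250
  f(c_3) = f(1.261250) = -0.409248
  f(a) × f(c) ≥ 0, new interval: [1.261250, 1.415000]
Iteration 4:
  c_4 = (1.261250 + 1.415000)/2 = 1.338125
  f(c_4) = f(1.338125) = -0.209421
  f(a) × f(c) ≥ 0, new interval: [1.338125, 1.415000]

After 4 iteration(s), the approximation is c_4 = 1.338125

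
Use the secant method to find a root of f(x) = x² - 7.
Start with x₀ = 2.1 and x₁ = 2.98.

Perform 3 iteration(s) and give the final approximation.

f(x) = x² - 7
x₀ = 2.1, x₁ = 2.98

Secant formula: x_{n+1} = x_n - f(x_n)(x_n - x_{n-1})/(f(x_n) - f(x_{n-1}))

Iteration 1:
  f(2.100000) = -2.590000
  f(2.980000) = 1.880400
  x_2 = 2.980000 - 1.880400×(2.980000 - 2.100000)/(1.880400 - (-2.590000))
       = 2.609843
Iteration 2:
  f(2.980000) = 1.880400
  f(2.609843) = -0.188722
  x_3 = 2.609843 - (-0.188722)×(2.609843 - 2.980000)/(-0.188722 - 1.880400)
       = 2.643604
Iteration 3:
  f(2.609843) = -0.188722
  f(2.643604) = -0.011357
  x_4 = 2.643604 - (-0.011357)×(2.643604 - 2.609843)/(-0.011357 - (-0.188722))
       = 2.645766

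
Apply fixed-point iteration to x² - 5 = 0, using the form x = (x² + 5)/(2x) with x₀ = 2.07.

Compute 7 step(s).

Equation: x² - 5 = 0
Fixed-point form: x = (x² + 5)/(2x)
x₀ = 2.07

x_1 = g(2.070000) = 2.242729
x_2 = g(2.242729) = 2.236078
x_3 = g(2.236078) = 2.236068
x_4 = g(2.236068) = 2.236068
x_5 = g(2.236068) = 2.236068
x_6 = g(2.236068) = 2.236068
x_7 = g(2.236068) = 2.236068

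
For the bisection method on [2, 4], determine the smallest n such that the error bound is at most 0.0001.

We need (b-a)/2^n ≤ 0.0001
(4 - 2)/2^n ≤ 0.0001
2/2^n ≤ 0.0001
2^n ≥ 20000
n ≥ log₂(20000) = 14.29
n ≥ 15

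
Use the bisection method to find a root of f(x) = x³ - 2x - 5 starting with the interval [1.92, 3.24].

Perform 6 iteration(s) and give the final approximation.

f(x) = x³ - 2x - 5
Initial interval: [1.92, 3.24]

Iteration 1:
  c_1 = (1.920000 + 3.240000)/2 = 2.580000
  f(c_1) = f(2.580000) = 7.013512
  f(a) × f(c) < 0, new interval: [1.920000, 2.580000]
Iteration 2:
  c_2 = (1.920000 + 2.580000)/2 = 2.250000
  f(c_2) = f(2.250000) = 1.890625
  f(a) × f(c) < 0, new interval: [1.920000, 2.250000]
Iteration 3:
  c_3 = (1.920000 + 2.250000)/2 = 2.085000
  f(c_3) = f(2.085000) = -0.106036
  f(a) × f(c) ≥ 0, new interval: [2.085000, 2.250000]
Iteration 4:
  c_4 = (2.085000 + 2.250000)/2 = 2.167500
  f(c_4) = f(2.167500) = 0.848037
  f(a) × f(c) < 0, new interval: [2.085000, 2.167500]
Iteration 5:
  c_5 = (2.085000 + 2.167500)/2 = 2.126250
  f(c_5) = f(2.126250) = 0.360147
  f(a) × f(c) < 0, new interval: [2.085000, 2.126250]
Iteration 6:
  c_6 = (2.085000 + 2.126250)/2 = 2.105625
  f(c_6) = f(2.105625) = 0.124368
  f(a) × f(c) < 0, new interval: [2.085000, 2.105625]

After 6 iteration(s), the approximation is c_6 = 2.105625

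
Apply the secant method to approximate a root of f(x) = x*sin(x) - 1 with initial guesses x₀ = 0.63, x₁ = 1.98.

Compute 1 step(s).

f(x) = x*sin(x) - 1
x₀ = 0.63, x₁ = 1.98

Secant formula: x_{n+1} = x_n - f(x_n)(x_n - x_{n-1})/(f(x_n) - f(x_{n-1}))

Iteration 1:
  f(0.630000) = -0.628839
  f(1.980000) = 0.816527
  x_2 = 1.980000 - 0.816527×(1.980000 - 0.630000)/(0.816527 - (-0.628839))
       = 1.217348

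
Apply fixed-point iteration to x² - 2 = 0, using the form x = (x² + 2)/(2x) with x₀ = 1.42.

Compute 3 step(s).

Equation: x² - 2 = 0
Fixed-point form: x = (x² + 2)/(2x)
x₀ = 1.42

x_1 = g(1.420000) = 1.414225
x_2 = g(1.414225) = 1.414214
x_3 = g(1.414214) = 1.414214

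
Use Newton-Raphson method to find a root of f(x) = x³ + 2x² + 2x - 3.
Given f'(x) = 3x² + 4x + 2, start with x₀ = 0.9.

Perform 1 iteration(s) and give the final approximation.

f(x) = x³ + 2x² + 2x - 3
f'(x) = 3x² + 4x + 2
x₀ = 0.9

Newton-Raphson formula: x_{n+1} = x_n - f(x_n)/f'(x_n)

Iteration 1:
  f(0.900000) = 1.149000
  f'(0.900000) = 8.030000
  x_1 = 0.900000 - 1.149000/8.030000 = 0.756912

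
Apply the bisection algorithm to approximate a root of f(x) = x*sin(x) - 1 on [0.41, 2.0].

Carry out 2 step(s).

f(x) = x*sin(x) - 1
Initial interval: [0.41, 2.0]

Iteration 1:
  c_1 = (0.410000 + 2.000000)/2 = 1.205000
  f(c_1) = f(1.205000) = 0.125276
  f(a) × f(c) < 0, new interval: [0.410000, 1.205000]
Iteration 2:
  c_2 = (0.410000 + 1.205000)/2 = 0.807500
  f(c_2) = f(0.807500) = -0.416532
  f(a) × f(c) ≥ 0, new interval: [0.807500, 1.205000]

After 2 iteration(s), the approximation is c_2 = 0.807500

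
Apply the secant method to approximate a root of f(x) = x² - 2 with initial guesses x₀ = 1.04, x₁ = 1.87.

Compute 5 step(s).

f(x) = x² - 2
x₀ = 1.04, x₁ = 1.87

Secant formula: x_{n+1} = x_n - f(x_n)(x_n - x_{n-1})/(f(x_n) - f(x_{n-1}))

Iteration 1:
  f(1.040000) = -0.918400
  f(1.870000) = 1.496900
  x_2 = 1.870000 - 1.496900×(1.870000 - 1.040000)/(1.496900 - (-0.918400))
       = 1.355601
Iteration 2:
  f(1.870000) = 1.496900
  f(1.355601) = -0.162345
  x_3 = 1.355601 - (-0.162345)×(1.355601 - 1.870000)/(-0.162345 - 1.496900)
       = 1.405931
Iteration 3:
  f(1.355601) = -0.162345
  f(1.405931) = -0.023357
  x_4 = 1.405931 - (-0.023357)×(1.405931 - 1.355601)/(-0.023357 - (-0.162345))
       = 1.414389
Iteration 4:
  f(1.405931) = -0.023357
  f(1.414389) = 0.000497
  x_5 = 1.414389 - 0.000497×(1.414389 - 1.405931)/(0.000497 - (-0.023357))
       = 1.414213
Iteration 5:
  f(1.414389) = 0.000497
  f(1.414213) = -0.000001
  x_6 = 1.414213 - (-0.000001)×(1.414213 - 1.414389)/(-0.000001 - 0.000497)
       = 1.414214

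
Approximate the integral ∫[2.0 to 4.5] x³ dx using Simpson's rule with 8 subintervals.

f(x) = x³
a = 2.0, b = 4.5, n = 8
h = (b - a)/n = 0.312500

Simpson's rule: (h/3)[f(x₀) + 4f(x₁) + 2f(x₂) + ... + f(xₙ)]

x_0 = 2.0000, f(x_0) = 8.000000, coefficient = 1
x_1 = 2.3125, f(x_1) = 12.366455, coefficient = 4
x_2 = 2.6250, f(x_2) = 18.087891, coefficient = 2
x_3 = 2.9375, f(x_3) = 25.347412, coefficient = 4
x_4 = 3.2500, f(x_4) = 34.328125, coefficient = 2
x_5 = 3.5625, f(x_5) = 45.213135, coefficient = 4
x_6 = 3.8750, f(x_6) = 58.185547, coefficient = 2
x_7 = 4.1875, f(x_7) = 73.428467, coefficient = 4
x_8 = 4.5000, f(x_8) = 91.125000, coefficient = 1

I ≈ (0.312500/3) × 945.750000 = 98.515625
Exact value: 98.515625
Error: 0.000000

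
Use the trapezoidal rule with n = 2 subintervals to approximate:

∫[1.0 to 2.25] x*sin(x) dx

f(x) = x*sin(x)
a = 1.0, b = 2.25, n = 2
h = (b - a)/n = 0.625000

Trapezoidal rule: (h/2)[f(x₀) + 2f(x₁) + 2f(x₂) + ... + f(xₙ)]

x_0 = 1.0000, f(x_0) = 0.841471, coefficient = 1
x_1 = 1.6250, f(x_1) = 1.622613, coefficient = 2
x_2 = 2.2500, f(x_2) = 1.750665, coefficient = 1

I ≈ (0.625000/2) × 5.837363 = 1.824176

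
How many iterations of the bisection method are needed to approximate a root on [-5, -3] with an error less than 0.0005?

We need (b-a)/2^n ≤ 0.0005
(-3 - (-5))/2^n ≤ 0.0005
2/2^n ≤ 0.0005
2^n ≥ 4000
n ≥ log₂(4000) = 11.97
n ≥ 12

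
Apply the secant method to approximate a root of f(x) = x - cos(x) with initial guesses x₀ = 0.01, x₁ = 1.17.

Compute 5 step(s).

f(x) = x - cos(x)
x₀ = 0.01, x₁ = 1.17

Secant formula: x_{n+1} = x_n - f(x_n)(x_n - x_{n-1})/(f(x_n) - f(x_{n-1}))

Iteration 1:
  f(0.010000) = -0.989950
  f(1.170000) = 0.779848
  x_2 = 1.170000 - 0.779848×(1.170000 - 0.010000)/(0.779848 - (-0.989950))
       = 0.658855
Iteration 2:
  f(1.170000) = 0.779848
  f(0.658855) = -0.131839
  x_3 = 0.658855 - (-0.131839)×(0.658855 - 1.170000)/(-0.131839 - 0.779848)
       = 0.732771
Iteration 3:
  f(0.658855) = -0.131839
  f(0.732771) = -0.010552
  x_4 = 0.732771 - (-0.010552)×(0.732771 - 0.658855)/(-0.010552 - (-0.131839))
       = 0.739202
Iteration 4:
  f(0.732771) = -0.010552
  f(0.739202) = 0.000196
  x_5 = 0.739202 - 0.000196×(0.739202 - 0.732771)/(0.000196 - (-0.010552))
       = 0.739085
Iteration 5:
  f(0.739202) = 0.000196
  f(0.739085) = 0.000000
  x_6 = 0.739085 - 0.000000×(0.739085 - 0.739202)/(0.000000 - 0.000196)
       = 0.739085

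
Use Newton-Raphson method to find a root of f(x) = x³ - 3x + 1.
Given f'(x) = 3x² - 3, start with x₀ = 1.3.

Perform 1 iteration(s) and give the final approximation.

f(x) = x³ - 3x + 1
f'(x) = 3x² - 3
x₀ = 1.3

Newton-Raphson formula: x_{n+1} = x_n - f(x_n)/f'(x_n)

Iteration 1:
  f(1.300000) = -0.703000
  f'(1.300000) = 2.070000
  x_1 = 1.300000 - (-0.703000)/2.070000 = 1.639614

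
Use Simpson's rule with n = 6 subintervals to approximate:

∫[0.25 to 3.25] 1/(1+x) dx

f(x) = 1/(1+x)
a = 0.25, b = 3.25, n = 6
h = (b - a)/n = 0.500000

Simpson's rule: (h/3)[f(x₀) + 4f(x₁) + 2f(x₂) + ... + f(xₙ)]

x_0 = 0.2500, f(x_0) = 0.800000, coefficient = 1
x_1 = 0.7500, f(x_1) = 0.571429, coefficient = 4
x_2 = 1.2500, f(x_2) = 0.444444, coefficient = 2
x_3 = 1.7500, f(x_3) = 0.363636, coefficient = 4
x_4 = 2.2500, f(x_4) = 0.307692, coefficient = 2
x_5 = 2.7500, f(x_5) = 0.266667, coefficient = 4
x_6 = 3.2500, f(x_6) = 0.235294, coefficient = 1

I ≈ (0.500000/3) × 7.346494 = 1.224416
Exact value: 1.223775
Error: 0.000640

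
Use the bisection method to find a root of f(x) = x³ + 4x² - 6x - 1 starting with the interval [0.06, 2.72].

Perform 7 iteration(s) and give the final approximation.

f(x) = x³ + 4x² - 6x - 1
Initial interval: [0.06, 2.72]

Iteration 1:
  c_1 = (0.060000 + 2.720000)/2 = 1.390000
  f(c_1) = f(1.390000) = 1.074019
  f(a) × f(c) < 0, new interval: [0.060000, 1.390000]
Iteration 2:
  c_2 = (0.060000 + 1.390000)/2 = 0.725000
  f(c_2) = f(0.725000) = -2.866422
  f(a) × f(c) ≥ 0, new interval: [0.725000, 1.390000]
Iteration 3:
  c_3 = (0.725000 + 1.390000)/2 = 1.057500
  f(c_3) = f(1.057500) = -1.689166
  f(a) × f(c) ≥ 0, new interval: [1.057500, 1.390000]
Iteration 4:
  c_4 = (1.057500 + 1.390000)/2 = 1.223750
  f(c_4) = f(1.223750) = -0.519600
  f(a) × f(c) ≥ 0, new interval: [1.223750, 1.390000]
Iteration 5:
  c_5 = (1.223750 + 1.390000)/2 = 1.306875
  f(c_5) = f(1.306875) = 0.222480
  f(a) × f(c) < 0, new interval: [1.223750, 1.306875]
Iteration 6:
  c_6 = (1.223750 + 1.306875)/2 = 1.265313
  f(c_6) = f(1.265313) = -0.162027
  f(a) × f(c) ≥ 0, new interval: [1.265313, 1.306875]
Iteration 7:
  c_7 = (1.265313 + 1.306875)/2 = 1.286094
  f(c_7) = f(1.286094) = 0.026833
  f(a) × f(c) < 0, new interval: [1.265313, 1.286094]

After 7 iteration(s), the approximation is c_7 = 1.286094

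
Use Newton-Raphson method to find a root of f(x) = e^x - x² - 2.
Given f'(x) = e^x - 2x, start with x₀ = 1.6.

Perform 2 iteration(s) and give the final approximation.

f(x) = e^x - x² - 2
f'(x) = e^x - 2x
x₀ = 1.6

Newton-Raphson formula: x_{n+1} = x_n - f(x_n)/f'(x_n)

Iteration 1:
  f(1.600000) = 0.393032
  f'(1.600000) = 1.753032
  x_1 = 1.600000 - 0.393032/1.753032 = 1.375799
Iteration 2:
  f(1.375799) = 0.065415
  f'(1.375799) = 1.206639
  x_2 = 1.375799 - 0.065415/1.206639 = 1.321586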